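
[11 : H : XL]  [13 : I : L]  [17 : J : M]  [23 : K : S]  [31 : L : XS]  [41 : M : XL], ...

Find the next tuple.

First part — differences are 2, 4, 6, … (increasing by 2 each time): 11, 13, 17, 23, 31, 41 → 53.
Letter: H, I, J, K, L, M → N (letters move forward 1 place in the alphabet).
Size — repeats XL → L → M → S → XS: XL, L, M, S, XS, XL → L.
Combining the parts gives [53 : N : L].

[53 : N : L]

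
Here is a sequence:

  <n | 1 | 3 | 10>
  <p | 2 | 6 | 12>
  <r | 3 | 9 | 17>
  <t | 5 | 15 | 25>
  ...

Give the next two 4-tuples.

Letter: letters move forward 2 places in the alphabet, so n, p, r, t → v → x.
Second value: 1, 2, 3, 5 → 8 → 13 (each term is the sum of the two before it).
For the third value, each term is the sum of the two before it: 3, 6, 9, 15 → 24 → 39.
Fourth value: 10, 12, 17, 25 → 36 → 50 (differences are 2, 5, 8, … (increasing by 3 each time)).
Putting the parts together: <v | 8 | 24 | 36> and then <x | 13 | 39 | 50>.

<v | 8 | 24 | 36>, <x | 13 | 39 | 50>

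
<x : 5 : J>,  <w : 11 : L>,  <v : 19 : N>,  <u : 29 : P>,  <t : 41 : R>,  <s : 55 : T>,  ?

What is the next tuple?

<r : 71 : V>

First letter: letters move back 1 place in the alphabet; x, w, v, u, t, s → r.
Second value — differences are 6, 8, 10, … (increasing by 2 each time): 5, 11, 19, 29, 41, 55 → 71.
Second letter goes J, L, N, P, R, T → V (letters move forward 2 places in the alphabet).
So the next tuple is <r : 71 : V>.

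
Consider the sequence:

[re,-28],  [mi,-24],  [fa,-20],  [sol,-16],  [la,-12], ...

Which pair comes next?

Note: runs through the solfège scale do→ti; re, mi, fa, sol, la → ti.
Second part: -28, -24, -20, -16, -12 → -8 (+4 each step).
Combining the parts gives [ti,-8].

[ti,-8]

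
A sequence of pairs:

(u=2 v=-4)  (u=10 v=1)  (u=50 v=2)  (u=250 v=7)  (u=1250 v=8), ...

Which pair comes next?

(u=6250 v=13)

U: ×5 each step, so 2, 10, 50, 250, 1250 → 6250.
V — alternating steps +5, +1, +5, +1, …: -4, 1, 2, 7, 8 → 13.
Putting it together: (u=6250 v=13).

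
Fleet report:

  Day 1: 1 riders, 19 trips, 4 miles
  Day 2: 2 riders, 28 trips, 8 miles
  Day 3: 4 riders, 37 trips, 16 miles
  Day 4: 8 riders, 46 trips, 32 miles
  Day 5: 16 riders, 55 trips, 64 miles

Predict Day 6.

32 riders, 64 trips, 128 miles

Riders goes 1, 2, 4, 8, 16 → 32 (×2 each step).
Trips: +9 each step; 19, 28, 37, 46, 55 → 64.
Miles goes 4, 8, 16, 32, 64 → 128 (×2 each step).
Putting it together: 32 riders, 64 trips, 128 miles.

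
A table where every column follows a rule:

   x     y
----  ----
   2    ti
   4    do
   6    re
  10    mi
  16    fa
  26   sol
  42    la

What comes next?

68  ti

Column x: 2, 4, 6, 10, 16, 26, 42 → 68 (each term is the sum of the two before it).
Column y goes ti, do, re, mi, fa, sol, la → ti (runs through the solfège scale do→ti).
Putting it together: 68  ti.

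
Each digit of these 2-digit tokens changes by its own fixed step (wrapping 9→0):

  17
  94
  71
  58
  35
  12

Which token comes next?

For the first digit, −2 each step, mod 10: 1, 9, 7, 5, 3, 1 → 9.
Second digit: −3 each step, mod 10; 7, 4, 1, 8, 5, 2 → 9.
Putting it together: 99.

99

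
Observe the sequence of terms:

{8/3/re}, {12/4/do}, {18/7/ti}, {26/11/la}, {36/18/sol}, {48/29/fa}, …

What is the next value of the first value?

First value: differences are 4, 6, 8, … (increasing by 2 each time), so 8, 12, 18, 26, 36, 48 → 62.

62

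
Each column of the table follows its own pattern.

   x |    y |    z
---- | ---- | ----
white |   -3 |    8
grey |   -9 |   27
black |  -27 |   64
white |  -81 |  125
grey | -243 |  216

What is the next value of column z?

343

Column z: 8, 27, 64, 125, 216 → 343 (perfect cubes: 2³, 3³, 4³, …).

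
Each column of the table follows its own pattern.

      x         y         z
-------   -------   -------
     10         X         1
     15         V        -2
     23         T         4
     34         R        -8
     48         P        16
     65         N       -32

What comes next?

85  L  64

For the column x, differences are 5, 8, 11, … (increasing by 3 each time): 10, 15, 23, 34, 48, 65 → 85.
Column y: X, V, T, R, P, N → L (letters move back 2 places in the alphabet).
Column z goes 1, -2, 4, -8, 16, -32 → 64 (×(-2) each step).
So the next line is 85  L  64.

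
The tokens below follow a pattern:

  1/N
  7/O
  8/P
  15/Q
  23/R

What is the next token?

For the first component, each term is the sum of the two before it: 1, 7, 8, 15, 23 → 38.
Letter: N, O, P, Q, R → S (letters move forward 1 place in the alphabet).
Putting it together: 38/S.

38/S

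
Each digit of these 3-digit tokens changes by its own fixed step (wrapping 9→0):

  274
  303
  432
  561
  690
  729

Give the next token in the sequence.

For the first digit, +1 each step, mod 10: 2, 3, 4, 5, 6, 7 → 8.
Second digit — +3 each step, mod 10: 7, 0, 3, 6, 9, 2 → 5.
Third digit: 4, 3, 2, 1, 0, 9 → 8 (−1 each step, mod 10).
Putting it together: 858.

858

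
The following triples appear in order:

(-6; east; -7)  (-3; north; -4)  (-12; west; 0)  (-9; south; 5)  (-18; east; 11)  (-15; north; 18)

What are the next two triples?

(-24; west; 26), (-21; south; 35)

First entry: alternating steps +3, −9, +3, −9, …; -6, -3, -12, -9, -18, -15 → -24 → -21.
For the direction, repeats east → north → west → south: east, north, west, south, east, north → west → south.
Third entry goes -7, -4, 0, 5, 11, 18 → 26 → 35 (differences are 3, 4, 5, … (increasing by 1 each time)).
Putting the parts together: (-24; west; 26) and then (-21; south; 35).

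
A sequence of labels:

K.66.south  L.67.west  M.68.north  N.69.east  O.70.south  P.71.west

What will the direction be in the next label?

north

Direction goes south, west, north, east, south, west → north (repeats south → west → north → east).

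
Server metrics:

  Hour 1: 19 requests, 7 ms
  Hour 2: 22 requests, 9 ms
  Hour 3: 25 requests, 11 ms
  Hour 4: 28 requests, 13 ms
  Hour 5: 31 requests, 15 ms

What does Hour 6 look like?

Requests: 19, 22, 25, 28, 31 → 34 (+3 each step).
Ms — +2 each step: 7, 9, 11, 13, 15 → 17.
Putting it together: 34 requests, 17 ms.

34 requests, 17 ms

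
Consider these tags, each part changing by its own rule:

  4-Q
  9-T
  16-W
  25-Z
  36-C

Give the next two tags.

First component: perfect squares: 2², 3², 4², …, so 4, 9, 16, 25, 36 → 49 → 64.
Letter goes Q, T, W, Z, C → F → I (letters move forward 3 places in the alphabet, wrapping Z→A).
Putting the parts together: 49-F and then 64-I.

49-F then 64-I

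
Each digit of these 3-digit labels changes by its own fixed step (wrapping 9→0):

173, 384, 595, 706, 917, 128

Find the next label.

For the first digit, +2 each step, mod 10: 1, 3, 5, 7, 9, 1 → 3.
Second digit: 7, 8, 9, 0, 1, 2 → 3 (+1 each step, mod 10).
Third digit: 3, 4, 5, 6, 7, 8 → 9 (+1 each step, mod 10).
Combining the parts gives 339.

339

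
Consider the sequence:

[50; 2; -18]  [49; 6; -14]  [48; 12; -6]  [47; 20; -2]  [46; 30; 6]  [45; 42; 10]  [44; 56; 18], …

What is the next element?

First entry goes 50, 49, 48, 47, 46, 45, 44 → 43 (−1 each step).
Second entry goes 2, 6, 12, 20, 30, 42, 56 → 72 (differences are 4, 6, 8, … (increasing by 2 each time)).
Third entry goes -18, -14, -6, -2, 6, 10, 18 → 22 (alternating steps +4, +8, +4, +8, …).
Combining the parts gives [43; 72; 22].

[43; 72; 22]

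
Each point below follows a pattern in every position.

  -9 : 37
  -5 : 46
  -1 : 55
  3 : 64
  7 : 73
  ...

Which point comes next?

11 : 82

For the first coordinate, +4 each step: -9, -5, -1, 3, 7 → 11.
Second coordinate: +9 each step; 37, 46, 55, 64, 73 → 82.
So the next point is 11 : 82.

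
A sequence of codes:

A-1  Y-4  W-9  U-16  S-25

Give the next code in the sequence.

Q-36

Letter: letters move back 2 places in the alphabet, wrapping A→Z, so A, Y, W, U, S → Q.
Second component — perfect squares: 1², 2², 3², …: 1, 4, 9, 16, 25 → 36.
Putting it together: Q-36.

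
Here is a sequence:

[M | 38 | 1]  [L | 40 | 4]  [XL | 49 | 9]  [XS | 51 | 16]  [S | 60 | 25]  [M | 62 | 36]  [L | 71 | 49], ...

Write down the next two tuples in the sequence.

Size — repeats M → L → XL → XS → S: M, L, XL, XS, S, M, L → XL → XS.
Second entry: 38, 40, 49, 51, 60, 62, 71 → 73 → 82 (alternating steps +2, +9, +2, +9, …).
Third entry: perfect squares: 1², 2², 3², …; 1, 4, 9, 16, 25, 36, 49 → 64 → 81.
Putting the parts together: [XL | 73 | 64] and then [XS | 82 | 81].

[XL | 73 | 64], [XS | 82 | 81]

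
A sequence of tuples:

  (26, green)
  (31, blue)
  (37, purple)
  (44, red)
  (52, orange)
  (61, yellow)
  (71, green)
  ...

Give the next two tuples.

(82, blue), (94, purple)

First part: differences are 5, 6, 7, … (increasing by 1 each time), so 26, 31, 37, 44, 52, 61, 71 → 82 → 94.
For the colour, repeats green → blue → purple → red → orange → yellow: green, blue, purple, red, orange, yellow, green → blue → purple.
So the next two tuples are (82, blue) and (94, purple).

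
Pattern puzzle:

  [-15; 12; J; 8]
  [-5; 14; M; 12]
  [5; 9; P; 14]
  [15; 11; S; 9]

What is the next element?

[25; 6; V; 11]

First coordinate goes -15, -5, 5, 15 → 25 (+10 each step).
For the second coordinate, alternating steps +2, −5, +2, −5, …: 12, 14, 9, 11 → 6.
Letter goes J, M, P, S → V (letters move forward 3 places in the alphabet).
Fourth coordinate: always the previous value of the second coordinate, so 8, 12, 14, 9 → 11.
So the next element is [25; 6; V; 11].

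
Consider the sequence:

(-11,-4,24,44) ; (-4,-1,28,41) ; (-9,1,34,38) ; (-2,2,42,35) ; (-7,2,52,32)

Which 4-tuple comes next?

(0,1,64,29)

First entry: alternating steps +7, −5, +7, −5, …, so -11, -4, -9, -2, -7 → 0.
Second entry: -4, -1, 1, 2, 2 → 1 (differences are 3, 2, 1, … (decreasing by 1 each time)).
Third entry: 24, 28, 34, 42, 52 → 64 (differences are 4, 6, 8, … (increasing by 2 each time)).
For the fourth entry, −3 each step: 44, 41, 38, 35, 32 → 29.
Putting it together: (0,1,64,29).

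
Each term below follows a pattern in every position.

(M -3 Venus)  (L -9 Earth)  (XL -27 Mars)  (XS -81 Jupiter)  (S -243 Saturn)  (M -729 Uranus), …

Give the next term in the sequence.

(L -2187 Neptune)

For the size, repeats M → L → XL → XS → S: M, L, XL, XS, S, M → L.
For the second coordinate, ×3 each step: -3, -9, -27, -81, -243, -729 → -2187.
Planet: Venus, Earth, Mars, Jupiter, Saturn, Uranus → Neptune (runs through the planets Mercury→Neptune).
Putting it together: (L -2187 Neptune).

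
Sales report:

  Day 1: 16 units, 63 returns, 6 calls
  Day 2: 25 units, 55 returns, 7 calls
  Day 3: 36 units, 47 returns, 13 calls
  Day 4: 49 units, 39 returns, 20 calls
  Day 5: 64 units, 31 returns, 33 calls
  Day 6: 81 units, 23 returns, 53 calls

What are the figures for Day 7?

Units goes 16, 25, 36, 49, 64, 81 → 100 (perfect squares: 4², 5², 6², …).
Returns — −8 each step: 63, 55, 47, 39, 31, 23 → 15.
Calls: 6, 7, 13, 20, 33, 53 → 86 (each term is the sum of the two before it).
So the next row is 100 units, 15 returns, 86 calls.

100 units, 15 returns, 86 calls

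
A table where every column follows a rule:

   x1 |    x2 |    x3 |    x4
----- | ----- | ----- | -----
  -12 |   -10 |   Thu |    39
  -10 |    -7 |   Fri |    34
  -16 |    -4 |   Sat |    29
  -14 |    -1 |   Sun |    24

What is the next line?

-20  2  Mon  19

For the column x1, alternating steps +2, −6, +2, −6, …: -12, -10, -16, -14 → -20.
Column x2 — +3 each step: -10, -7, -4, -1 → 2.
Column x3 — runs through the weekdays Mon→Sun: Thu, Fri, Sat, Sun → Mon.
Column x4: 39, 34, 29, 24 → 19 (−5 each step).
So the next line is -20  2  Mon  19.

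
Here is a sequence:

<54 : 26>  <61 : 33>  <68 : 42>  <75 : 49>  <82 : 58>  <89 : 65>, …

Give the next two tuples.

First slot: +7 each step; 54, 61, 68, 75, 82, 89 → 96 → 103.
Second slot: 26, 33, 42, 49, 58, 65 → 74 → 81 (alternating steps +7, +9, +7, +9, …).
Putting the parts together: <96 : 74> and then <103 : 81>.

<96 : 74>, <103 : 81>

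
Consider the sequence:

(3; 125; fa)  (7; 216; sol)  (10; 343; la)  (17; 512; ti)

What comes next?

First slot goes 3, 7, 10, 17 → 27 (each term is the sum of the two before it).
Second slot: 125, 216, 343, 512 → 729 (perfect cubes: 5³, 6³, 7³, …).
Note: runs through the solfège scale do→ti, so fa, sol, la, ti → do.
Putting it together: (27; 729; do).

(27; 729; do)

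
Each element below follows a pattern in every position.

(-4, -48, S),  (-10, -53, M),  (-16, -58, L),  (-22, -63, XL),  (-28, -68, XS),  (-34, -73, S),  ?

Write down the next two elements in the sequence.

(-40, -78, M), (-46, -83, L)

First slot: -4, -10, -16, -22, -28, -34 → -40 → -46 (−6 each step).
Second slot — −5 each step: -48, -53, -58, -63, -68, -73 → -78 → -83.
Size: repeats S → M → L → XL → XS; S, M, L, XL, XS, S → M → L.
Putting the parts together: (-40, -78, M) and then (-46, -83, L).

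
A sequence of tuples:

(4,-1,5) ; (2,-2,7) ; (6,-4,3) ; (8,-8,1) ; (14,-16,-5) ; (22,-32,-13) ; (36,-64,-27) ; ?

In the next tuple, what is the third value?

-49

First value — each term is the sum of the two before it: 4, 2, 6, 8, 14, 22, 36 → 58.
Third value: 5, 7, 3, 1, -5, -13, -27 → -49 (together with the first value always sums to 9).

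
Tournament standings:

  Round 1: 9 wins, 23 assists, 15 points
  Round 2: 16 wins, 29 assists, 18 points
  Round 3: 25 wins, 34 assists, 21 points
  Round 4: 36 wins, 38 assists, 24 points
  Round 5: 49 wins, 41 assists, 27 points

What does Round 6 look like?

64 wins, 43 assists, 30 points

Wins — perfect squares: 3², 4², 5², …: 9, 16, 25, 36, 49 → 64.
Assists: differences are 6, 5, 4, … (decreasing by 1 each time), so 23, 29, 34, 38, 41 → 43.
Points goes 15, 18, 21, 24, 27 → 30 (+3 each step).
So the next record is 64 wins, 43 assists, 30 points.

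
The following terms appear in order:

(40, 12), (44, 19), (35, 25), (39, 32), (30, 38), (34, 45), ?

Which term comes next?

(25, 51)

First part — alternating steps +4, −9, +4, −9, …: 40, 44, 35, 39, 30, 34 → 25.
Second part: alternating steps +7, +6, +7, +6, …, so 12, 19, 25, 32, 38, 45 → 51.
Putting it together: (25, 51).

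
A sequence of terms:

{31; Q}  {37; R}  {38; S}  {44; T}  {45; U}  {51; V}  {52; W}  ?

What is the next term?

First slot goes 31, 37, 38, 44, 45, 51, 52 → 58 (alternating steps +6, +1, +6, +1, …).
Letter: letters move forward 1 place in the alphabet, so Q, R, S, T, U, V, W → X.
Combining the parts gives {58; X}.

{58; X}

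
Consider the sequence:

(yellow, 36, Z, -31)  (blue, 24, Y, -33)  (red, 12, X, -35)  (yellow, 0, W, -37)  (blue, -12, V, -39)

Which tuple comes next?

Colour — repeats yellow → blue → red: yellow, blue, red, yellow, blue → red.
Second coordinate: 36, 24, 12, 0, -12 → -24 (−12 each step).
Letter: Z, Y, X, W, V → U (letters move back 1 place in the alphabet).
Fourth coordinate: -31, -33, -35, -37, -39 → -41 (−2 each step).
Combining the parts gives (red, -24, U, -41).

(red, -24, U, -41)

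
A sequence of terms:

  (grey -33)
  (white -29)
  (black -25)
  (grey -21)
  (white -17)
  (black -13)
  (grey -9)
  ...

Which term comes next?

Shade: repeats grey → white → black; grey, white, black, grey, white, black, grey → white.
For the second coordinate, +4 each step: -33, -29, -25, -21, -17, -13, -9 → -5.
Combining the parts gives (white -5).

(white -5)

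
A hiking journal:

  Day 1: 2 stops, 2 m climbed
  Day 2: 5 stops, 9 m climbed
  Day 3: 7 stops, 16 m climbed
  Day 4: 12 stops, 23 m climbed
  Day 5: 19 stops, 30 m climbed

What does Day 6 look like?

Stops: 2, 5, 7, 12, 19 → 31 (each term is the sum of the two before it).
M climbed: +7 each step; 2, 9, 16, 23, 30 → 37.
Putting it together: 31 stops, 37 m climbed.

31 stops, 37 m climbed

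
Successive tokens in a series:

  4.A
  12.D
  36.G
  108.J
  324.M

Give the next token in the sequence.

For the first component, ×3 each step: 4, 12, 36, 108, 324 → 972.
Letter goes A, D, G, J, M → P (letters move forward 3 places in the alphabet).
So the next token is 972.P.

972.P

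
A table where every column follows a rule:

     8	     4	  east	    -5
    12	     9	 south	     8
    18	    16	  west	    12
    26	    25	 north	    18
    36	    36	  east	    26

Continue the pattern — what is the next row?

First component: differences are 4, 6, 8, … (increasing by 2 each time), so 8, 12, 18, 26, 36 → 48.
Second component — perfect squares: 2², 3², 4², …: 4, 9, 16, 25, 36 → 49.
Direction: repeats east → south → west → north, so east, south, west, north, east → south.
Fourth component: -5, 8, 12, 18, 26 → 36 (always the previous value of the first component).
So the next row is 48  49  south  36.

48  49  south  36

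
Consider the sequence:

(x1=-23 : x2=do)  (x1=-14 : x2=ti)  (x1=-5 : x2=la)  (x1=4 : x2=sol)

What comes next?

(x1=13 : x2=fa)

X1 — +9 each step: -23, -14, -5, 4 → 13.
X2 — runs backward through the solfège scale do→ti: do, ti, la, sol → fa.
Putting it together: (x1=13 : x2=fa).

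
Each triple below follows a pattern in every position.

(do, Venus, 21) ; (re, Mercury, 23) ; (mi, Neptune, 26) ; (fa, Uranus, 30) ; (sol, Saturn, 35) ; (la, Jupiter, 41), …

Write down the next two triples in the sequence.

Note: do, re, mi, fa, sol, la → ti → do (runs through the solfège scale do→ti).
Planet — runs backward through the planets Mercury→Neptune: Venus, Mercury, Neptune, Uranus, Saturn, Jupiter → Mars → Earth.
For the third entry, differences are 2, 3, 4, … (increasing by 1 each time): 21, 23, 26, 30, 35, 41 → 48 → 56.
Putting the parts together: (ti, Mars, 48) and then (do, Earth, 56).

(ti, Mars, 48), (do, Earth, 56)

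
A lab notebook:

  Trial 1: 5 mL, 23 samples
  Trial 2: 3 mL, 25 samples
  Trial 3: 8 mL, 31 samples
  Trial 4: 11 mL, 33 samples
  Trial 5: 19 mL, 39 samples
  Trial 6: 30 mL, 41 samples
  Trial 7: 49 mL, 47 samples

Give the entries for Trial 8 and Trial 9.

ML — each term is the sum of the two before it: 5, 3, 8, 11, 19, 30, 49 → 79 → 128.
Samples goes 23, 25, 31, 33, 39, 41, 47 → 49 → 55 (alternating steps +2, +6, +2, +6, …).
Putting the parts together: 79 mL, 49 samples and then 128 mL, 55 samples.

79 mL, 49 samples; 128 mL, 55 samples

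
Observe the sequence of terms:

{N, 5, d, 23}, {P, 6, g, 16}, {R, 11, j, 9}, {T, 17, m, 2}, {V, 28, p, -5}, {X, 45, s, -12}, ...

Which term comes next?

First letter: letters move forward 2 places in the alphabet, so N, P, R, T, V, X → Z.
Second slot: each term is the sum of the two before it; 5, 6, 11, 17, 28, 45 → 73.
Second letter — letters move forward 3 places in the alphabet: d, g, j, m, p, s → v.
Fourth slot — −7 each step: 23, 16, 9, 2, -5, -12 → -19.
Combining the parts gives {Z, 73, v, -19}.

{Z, 73, v, -19}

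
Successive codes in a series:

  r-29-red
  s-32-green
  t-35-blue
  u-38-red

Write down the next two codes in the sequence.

Letter goes r, s, t, u → v → w (letters move forward 1 place in the alphabet).
For the second component, +3 each step: 29, 32, 35, 38 → 41 → 44.
Colour: repeats red → green → blue; red, green, blue, red → green → blue.
So the next two codes are v-41-green and w-44-blue.

v-41-green, w-44-blue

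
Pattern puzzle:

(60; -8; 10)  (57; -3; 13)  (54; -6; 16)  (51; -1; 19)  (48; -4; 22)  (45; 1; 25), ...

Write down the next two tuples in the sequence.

First entry: −3 each step; 60, 57, 54, 51, 48, 45 → 42 → 39.
Second entry goes -8, -3, -6, -1, -4, 1 → -2 → 3 (alternating steps +5, −3, +5, −3, …).
Third entry goes 10, 13, 16, 19, 22, 25 → 28 → 31 (together with the first entry always sums to 70).
So the next two tuples are (42; -2; 28) and (39; 3; 31).

(42; -2; 28), (39; 3; 31)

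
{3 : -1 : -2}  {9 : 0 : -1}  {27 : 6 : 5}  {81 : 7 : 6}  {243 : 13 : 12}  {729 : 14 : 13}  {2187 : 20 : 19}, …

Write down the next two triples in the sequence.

For the first slot, ×3 each step: 3, 9, 27, 81, 243, 729, 2187 → 6561 → 19683.
Second slot: -1, 0, 6, 7, 13, 14, 20 → 21 → 27 (alternating steps +1, +6, +1, +6, …).
For the third slot, always 1 less than the second slot: -2, -1, 5, 6, 12, 13, 19 → 20 → 26.
Putting the parts together: {6561 : 21 : 20} and then {19683 : 27 : 26}.

{6561 : 21 : 20}, {19683 : 27 : 26}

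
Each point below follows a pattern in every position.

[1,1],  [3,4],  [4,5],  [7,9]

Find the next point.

[11,14]

First value: 1, 3, 4, 7 → 11 (each term is the sum of the two before it).
Second value: each term is the sum of the two before it; 1, 4, 5, 9 → 14.
Putting it together: [11,14].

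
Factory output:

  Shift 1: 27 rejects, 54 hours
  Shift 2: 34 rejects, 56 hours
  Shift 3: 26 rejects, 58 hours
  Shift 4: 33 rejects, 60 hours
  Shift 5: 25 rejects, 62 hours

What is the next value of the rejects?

32

Rejects: alternating steps +7, −8, +7, −8, …, so 27, 34, 26, 33, 25 → 32.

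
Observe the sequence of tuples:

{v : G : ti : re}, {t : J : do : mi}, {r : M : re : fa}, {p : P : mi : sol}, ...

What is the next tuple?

{n : S : fa : la}

First letter: v, t, r, p → n (letters move back 2 places in the alphabet).
Second letter — letters move forward 3 places in the alphabet: G, J, M, P → S.
First note goes ti, do, re, mi → fa (runs through the solfège scale do→ti).
Second note: runs through the solfège scale do→ti, so re, mi, fa, sol → la.
So the next tuple is {n : S : fa : la}.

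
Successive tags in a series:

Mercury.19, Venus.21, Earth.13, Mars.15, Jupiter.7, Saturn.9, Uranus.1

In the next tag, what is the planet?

Planet: Mercury, Venus, Earth, Mars, Jupiter, Saturn, Uranus → Neptune (runs through the planets Mercury→Neptune).

Neptune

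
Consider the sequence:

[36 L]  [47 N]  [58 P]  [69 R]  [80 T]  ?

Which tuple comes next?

First coordinate: +11 each step; 36, 47, 58, 69, 80 → 91.
Letter goes L, N, P, R, T → V (letters move forward 2 places in the alphabet).
Putting it together: [91 V].

[91 V]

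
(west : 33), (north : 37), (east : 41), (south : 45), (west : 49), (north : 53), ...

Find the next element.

Direction — repeats west → north → east → south: west, north, east, south, west, north → east.
Second slot: +4 each step; 33, 37, 41, 45, 49, 53 → 57.
So the next element is (east : 57).

(east : 57)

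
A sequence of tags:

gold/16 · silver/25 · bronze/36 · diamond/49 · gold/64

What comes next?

silver/81

Rank: repeats gold → silver → bronze → diamond, so gold, silver, bronze, diamond, gold → silver.
Second component: perfect squares: 4², 5², 6², …, so 16, 25, 36, 49, 64 → 81.
Combining the parts gives silver/81.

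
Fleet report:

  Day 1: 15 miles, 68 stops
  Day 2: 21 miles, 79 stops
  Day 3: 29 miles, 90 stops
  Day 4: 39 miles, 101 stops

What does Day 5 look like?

Miles goes 15, 21, 29, 39 → 51 (differences are 6, 8, 10, … (increasing by 2 each time)).
Stops — +11 each step: 68, 79, 90, 101 → 112.
Putting it together: 51 miles, 112 stops.

51 miles, 112 stops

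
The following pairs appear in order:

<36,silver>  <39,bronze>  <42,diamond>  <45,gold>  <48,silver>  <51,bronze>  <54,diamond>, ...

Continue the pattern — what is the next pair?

<57,gold>

First component: +3 each step; 36, 39, 42, 45, 48, 51, 54 → 57.
Rank goes silver, bronze, diamond, gold, silver, bronze, diamond → gold (repeats silver → bronze → diamond → gold).
Putting it together: <57,gold>.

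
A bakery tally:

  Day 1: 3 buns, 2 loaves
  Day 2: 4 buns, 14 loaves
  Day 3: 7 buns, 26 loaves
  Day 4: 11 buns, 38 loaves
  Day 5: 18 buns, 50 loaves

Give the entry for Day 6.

For the buns, each term is the sum of the two before it: 3, 4, 7, 11, 18 → 29.
Loaves — +12 each step: 2, 14, 26, 38, 50 → 62.
So the next row is 29 buns, 62 loaves.

29 buns, 62 loaves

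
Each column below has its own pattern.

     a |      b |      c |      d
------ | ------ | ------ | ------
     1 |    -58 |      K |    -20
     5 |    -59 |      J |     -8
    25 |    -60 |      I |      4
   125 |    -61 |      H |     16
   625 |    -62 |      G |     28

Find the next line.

For the column a, ×5 each step: 1, 5, 25, 125, 625 → 3125.
Column b — −1 each step: -58, -59, -60, -61, -62 → -63.
Column c: letters move back 1 place in the alphabet; K, J, I, H, G → F.
Column d: +12 each step, so -20, -8, 4, 16, 28 → 40.
Putting it together: 3125  -63  F  40.

3125  -63  F  40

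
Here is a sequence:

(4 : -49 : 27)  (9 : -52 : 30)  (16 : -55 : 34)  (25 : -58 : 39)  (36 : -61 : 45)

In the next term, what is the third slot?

Third slot: differences are 3, 4, 5, … (increasing by 1 each time), so 27, 30, 34, 39, 45 → 52.

52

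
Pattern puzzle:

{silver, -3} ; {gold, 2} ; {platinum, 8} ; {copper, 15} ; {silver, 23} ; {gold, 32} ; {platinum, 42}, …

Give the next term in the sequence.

{copper, 53}

Metal goes silver, gold, platinum, copper, silver, gold, platinum → copper (repeats silver → gold → platinum → copper).
Second component — differences are 5, 6, 7, … (increasing by 1 each time): -3, 2, 8, 15, 23, 32, 42 → 53.
Putting it together: {copper, 53}.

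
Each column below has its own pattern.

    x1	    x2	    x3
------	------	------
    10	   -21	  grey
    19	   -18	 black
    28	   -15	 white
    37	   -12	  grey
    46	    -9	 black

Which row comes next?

55  -6  white

For the column x1, +9 each step: 10, 19, 28, 37, 46 → 55.
For the column x2, +3 each step: -21, -18, -15, -12, -9 → -6.
Column x3: repeats grey → black → white, so grey, black, white, grey, black → white.
So the next row is 55  -6  white.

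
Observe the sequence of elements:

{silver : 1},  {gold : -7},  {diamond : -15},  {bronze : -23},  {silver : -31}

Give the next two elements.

Rank: repeats silver → gold → diamond → bronze, so silver, gold, diamond, bronze, silver → gold → diamond.
Second coordinate: 1, -7, -15, -23, -31 → -39 → -47 (−8 each step).
Putting the parts together: {gold : -39} and then {diamond : -47}.

{gold : -39}, {diamond : -47}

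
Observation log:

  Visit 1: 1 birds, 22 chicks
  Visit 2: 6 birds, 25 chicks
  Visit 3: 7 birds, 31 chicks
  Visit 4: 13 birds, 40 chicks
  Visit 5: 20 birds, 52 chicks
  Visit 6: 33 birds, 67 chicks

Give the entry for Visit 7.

53 birds, 85 chicks

Birds: each term is the sum of the two before it, so 1, 6, 7, 13, 20, 33 → 53.
Chicks — differences are 3, 6, 9, … (increasing by 3 each time): 22, 25, 31, 40, 52, 67 → 85.
So the next record is 53 birds, 85 chicks.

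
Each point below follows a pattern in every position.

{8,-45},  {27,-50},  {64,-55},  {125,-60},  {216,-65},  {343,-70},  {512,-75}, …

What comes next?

{729,-80}

First part goes 8, 27, 64, 125, 216, 343, 512 → 729 (perfect cubes: 2³, 3³, 4³, …).
Second part: −5 each step, so -45, -50, -55, -60, -65, -70, -75 → -80.
Combining the parts gives {729,-80}.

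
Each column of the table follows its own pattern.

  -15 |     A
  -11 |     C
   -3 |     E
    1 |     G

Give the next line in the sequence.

First component: alternating steps +4, +8, +4, +8, …; -15, -11, -3, 1 → 9.
Letter — letters move forward 2 places in the alphabet: A, C, E, G → I.
So the next line is 9  I.

9  I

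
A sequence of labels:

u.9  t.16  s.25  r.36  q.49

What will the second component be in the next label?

Letter: u, t, s, r, q → p (letters move back 1 place in the alphabet).
For the second component, perfect squares: 3², 4², 5², …: 9, 16, 25, 36, 49 → 64.

64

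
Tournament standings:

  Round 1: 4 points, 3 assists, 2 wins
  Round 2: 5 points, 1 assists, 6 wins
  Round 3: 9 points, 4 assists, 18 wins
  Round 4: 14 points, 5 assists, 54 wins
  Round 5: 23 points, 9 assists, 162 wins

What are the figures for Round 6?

37 points, 14 assists, 486 wins

For the points, each term is the sum of the two before it: 4, 5, 9, 14, 23 → 37.
Assists — each term is the sum of the two before it: 3, 1, 4, 5, 9 → 14.
Wins: ×3 each step, so 2, 6, 18, 54, 162 → 486.
Combining the parts gives 37 points, 14 assists, 486 wins.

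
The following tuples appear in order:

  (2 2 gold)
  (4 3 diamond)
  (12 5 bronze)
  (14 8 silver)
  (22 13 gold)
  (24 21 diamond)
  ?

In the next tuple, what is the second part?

For the second part, each term is the sum of the two before it: 2, 3, 5, 8, 13, 21 → 34.

34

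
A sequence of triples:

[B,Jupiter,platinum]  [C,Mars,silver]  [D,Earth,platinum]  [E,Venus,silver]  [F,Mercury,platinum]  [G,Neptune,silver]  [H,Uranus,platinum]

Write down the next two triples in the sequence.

[I,Saturn,silver], [J,Jupiter,platinum]

Letter: B, C, D, E, F, G, H → I → J (letters move forward 1 place in the alphabet).
Planet: runs backward through the planets Mercury→Neptune; Jupiter, Mars, Earth, Venus, Mercury, Neptune, Uranus → Saturn → Jupiter.
Metal: alternates platinum ↔ silver, so platinum, silver, platinum, silver, platinum, silver, platinum → silver → platinum.
Putting the parts together: [I,Saturn,silver] and then [J,Jupiter,platinum].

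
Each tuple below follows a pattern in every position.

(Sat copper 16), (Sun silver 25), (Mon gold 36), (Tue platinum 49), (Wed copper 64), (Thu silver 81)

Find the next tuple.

Day: runs through the weekdays Mon→Sun; Sat, Sun, Mon, Tue, Wed, Thu → Fri.
For the metal, repeats copper → silver → gold → platinum: copper, silver, gold, platinum, copper, silver → gold.
Third value: perfect squares: 4², 5², 6², …; 16, 25, 36, 49, 64, 81 → 100.
Putting it together: (Fri gold 100).

(Fri gold 100)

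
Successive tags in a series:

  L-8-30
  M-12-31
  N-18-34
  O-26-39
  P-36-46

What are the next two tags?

Letter: letters move forward 1 place in the alphabet, so L, M, N, O, P → Q → R.
Second component: 8, 12, 18, 26, 36 → 48 → 62 (differences are 4, 6, 8, … (increasing by 2 each time)).
Third component: 30, 31, 34, 39, 46 → 55 → 66 (differences are 1, 3, 5, … (increasing by 2 each time)).
Putting the parts together: Q-48-55 and then R-62-66.

Q-48-55 then R-62-66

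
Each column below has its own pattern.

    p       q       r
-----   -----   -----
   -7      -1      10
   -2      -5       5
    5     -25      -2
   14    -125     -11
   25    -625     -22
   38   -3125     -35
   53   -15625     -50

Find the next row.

Column p: differences are 5, 7, 9, … (increasing by 2 each time), so -7, -2, 5, 14, 25, 38, 53 → 70.
Column q: ×5 each step, so -1, -5, -25, -125, -625, -3125, -15625 → -78125.
Column r — together with the column p always sums to 3: 10, 5, -2, -11, -22, -35, -50 → -67.
Combining the parts gives 70  -78125  -67.

70  -78125  -67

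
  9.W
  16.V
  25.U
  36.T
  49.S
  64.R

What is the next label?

First component: 9, 16, 25, 36, 49, 64 → 81 (perfect squares: 3², 4², 5², …).
Letter: letters move back 1 place in the alphabet; W, V, U, T, S, R → Q.
So the next label is 81.Q.

81.Q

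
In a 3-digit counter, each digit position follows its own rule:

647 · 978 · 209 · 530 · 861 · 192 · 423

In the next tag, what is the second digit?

Second digit goes 4, 7, 0, 3, 6, 9, 2 → 5 (+3 each step, mod 10).

5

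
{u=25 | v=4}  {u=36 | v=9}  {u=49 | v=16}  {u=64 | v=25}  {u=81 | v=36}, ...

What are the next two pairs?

U goes 25, 36, 49, 64, 81 → 100 → 121 (perfect squares: 5², 6², 7², …).
V: 4, 9, 16, 25, 36 → 49 → 64 (perfect squares: 2², 3², 4², …).
Putting the parts together: {u=100 | v=49} and then {u=121 | v=64}.

{u=100 | v=49}, {u=121 | v=64}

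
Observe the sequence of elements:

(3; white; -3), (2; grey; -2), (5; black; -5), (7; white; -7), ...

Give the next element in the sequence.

(12; grey; -12)

For the first component, each term is the sum of the two before it: 3, 2, 5, 7 → 12.
Shade: white, grey, black, white → grey (repeats white → grey → black).
Third component — always the negative of the first component: -3, -2, -5, -7 → -12.
Combining the parts gives (12; grey; -12).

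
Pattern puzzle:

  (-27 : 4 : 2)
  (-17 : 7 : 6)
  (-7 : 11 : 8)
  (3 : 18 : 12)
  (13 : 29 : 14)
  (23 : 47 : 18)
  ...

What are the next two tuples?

First component — +10 each step: -27, -17, -7, 3, 13, 23 → 33 → 43.
Second component goes 4, 7, 11, 18, 29, 47 → 76 → 123 (each term is the sum of the two before it).
Third component: alternating steps +4, +2, +4, +2, …; 2, 6, 8, 12, 14, 18 → 20 → 24.
So the next two tuples are (33 : 76 : 20) and (43 : 123 : 24).

(33 : 76 : 20), (43 : 123 : 24)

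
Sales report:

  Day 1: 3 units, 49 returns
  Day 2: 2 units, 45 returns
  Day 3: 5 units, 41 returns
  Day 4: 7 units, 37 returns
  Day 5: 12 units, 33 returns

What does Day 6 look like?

19 units, 29 returns

For the units, each term is the sum of the two before it: 3, 2, 5, 7, 12 → 19.
Returns: −4 each step, so 49, 45, 41, 37, 33 → 29.
Putting it together: 19 units, 29 returns.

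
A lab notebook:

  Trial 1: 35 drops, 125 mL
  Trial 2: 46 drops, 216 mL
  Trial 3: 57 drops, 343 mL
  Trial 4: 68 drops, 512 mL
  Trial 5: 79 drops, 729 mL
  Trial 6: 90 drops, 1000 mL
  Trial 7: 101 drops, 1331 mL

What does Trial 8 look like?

112 drops, 1728 mL

For the drops, +11 each step: 35, 46, 57, 68, 79, 90, 101 → 112.
ML: perfect cubes: 5³, 6³, 7³, …, so 125, 216, 343, 512, 729, 1000, 1331 → 1728.
Putting it together: 112 drops, 1728 mL.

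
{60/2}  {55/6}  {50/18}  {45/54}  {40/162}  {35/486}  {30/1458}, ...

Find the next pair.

First part: −5 each step, so 60, 55, 50, 45, 40, 35, 30 → 25.
Second part — ×3 each step: 2, 6, 18, 54, 162, 486, 1458 → 4374.
Combining the parts gives {25/4374}.

{25/4374}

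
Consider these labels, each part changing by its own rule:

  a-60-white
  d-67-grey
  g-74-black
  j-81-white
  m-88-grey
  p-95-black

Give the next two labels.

Letter: letters move forward 3 places in the alphabet; a, d, g, j, m, p → s → v.
Second component — +7 each step: 60, 67, 74, 81, 88, 95 → 102 → 109.
Shade goes white, grey, black, white, grey, black → white → grey (repeats white → grey → black).
So the next two labels are s-102-white and v-109-grey.

s-102-white then v-109-grey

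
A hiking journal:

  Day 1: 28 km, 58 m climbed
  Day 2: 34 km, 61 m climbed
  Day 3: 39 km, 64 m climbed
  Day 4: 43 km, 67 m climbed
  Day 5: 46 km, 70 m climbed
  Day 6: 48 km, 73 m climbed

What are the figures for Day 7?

For the km, differences are 6, 5, 4, … (decreasing by 1 each time): 28, 34, 39, 43, 46, 48 → 49.
M climbed: +3 each step, so 58, 61, 64, 67, 70, 73 → 76.
Putting it together: 49 km, 76 m climbed.

49 km, 76 m climbed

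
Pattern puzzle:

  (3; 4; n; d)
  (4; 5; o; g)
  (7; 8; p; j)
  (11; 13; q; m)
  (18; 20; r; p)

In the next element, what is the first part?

First part: 3, 4, 7, 11, 18 → 29 (each term is the sum of the two before it).
Second part goes 4, 5, 8, 13, 20 → 29 (differences are 1, 3, 5, … (increasing by 2 each time)).
First letter: letters move forward 1 place in the alphabet, so n, o, p, q, r → s.
Second letter: letters move forward 3 places in the alphabet; d, g, j, m, p → s.

29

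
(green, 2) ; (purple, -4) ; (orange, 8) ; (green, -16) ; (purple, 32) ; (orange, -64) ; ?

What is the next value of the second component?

Colour: repeats green → purple → orange; green, purple, orange, green, purple, orange → green.
Second component — ×(-2) each step: 2, -4, 8, -16, 32, -64 → 128.

128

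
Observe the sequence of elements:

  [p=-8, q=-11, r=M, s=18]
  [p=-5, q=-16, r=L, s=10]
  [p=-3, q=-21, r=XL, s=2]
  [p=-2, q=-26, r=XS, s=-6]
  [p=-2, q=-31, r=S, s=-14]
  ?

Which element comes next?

For the p, differences are 3, 2, 1, … (decreasing by 1 each time): -8, -5, -3, -2, -2 → -3.
Q goes -11, -16, -21, -26, -31 → -36 (−5 each step).
For the r, runs through clothing sizes XS→XL: M, L, XL, XS, S → M.
S: 18, 10, 2, -6, -14 → -22 (−8 each step).
So the next element is [p=-3, q=-36, r=M, s=-22].

[p=-3, q=-36, r=M, s=-22]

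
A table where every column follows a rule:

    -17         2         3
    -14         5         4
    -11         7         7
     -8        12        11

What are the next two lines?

For the first component, +3 each step: -17, -14, -11, -8 → -5 → -2.
Second component: each term is the sum of the two before it; 2, 5, 7, 12 → 19 → 31.
Third component: 3, 4, 7, 11 → 18 → 29 (each term is the sum of the two before it).
So the next two lines are -5  19  18 and -2  31  29.

-5  19  18; -2  31  29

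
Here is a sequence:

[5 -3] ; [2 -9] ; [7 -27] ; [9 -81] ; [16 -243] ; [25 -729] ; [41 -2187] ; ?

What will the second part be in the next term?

Second part goes -3, -9, -27, -81, -243, -729, -2187 → -6561 (×3 each step).

-6561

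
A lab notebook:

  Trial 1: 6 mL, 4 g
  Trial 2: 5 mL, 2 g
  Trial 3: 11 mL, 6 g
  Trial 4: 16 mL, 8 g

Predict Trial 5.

For the mL, each term is the sum of the two before it: 6, 5, 11, 16 → 27.
G — each term is the sum of the two before it: 4, 2, 6, 8 → 14.
Putting it together: 27 mL, 14 g.

27 mL, 14 g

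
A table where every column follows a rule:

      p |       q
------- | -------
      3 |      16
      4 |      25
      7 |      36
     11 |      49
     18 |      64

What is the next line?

29  81

For the column p, each term is the sum of the two before it: 3, 4, 7, 11, 18 → 29.
Column q: perfect squares: 4², 5², 6², …; 16, 25, 36, 49, 64 → 81.
Combining the parts gives 29  81.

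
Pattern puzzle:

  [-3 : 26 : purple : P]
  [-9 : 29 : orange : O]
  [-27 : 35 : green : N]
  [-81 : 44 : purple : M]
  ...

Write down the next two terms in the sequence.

[-243 : 56 : orange : L], [-729 : 71 : green : K]

First value: -3, -9, -27, -81 → -243 → -729 (×3 each step).
Second value goes 26, 29, 35, 44 → 56 → 71 (differences are 3, 6, 9, … (increasing by 3 each time)).
Colour: purple, orange, green, purple → orange → green (repeats purple → orange → green).
Letter: P, O, N, M → L → K (letters move back 1 place in the alphabet).
Putting the parts together: [-243 : 56 : orange : L] and then [-729 : 71 : green : K].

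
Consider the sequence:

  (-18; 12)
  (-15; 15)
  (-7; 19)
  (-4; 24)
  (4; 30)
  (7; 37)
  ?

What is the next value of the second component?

Second component: 12, 15, 19, 24, 30, 37 → 45 (differences are 3, 4, 5, … (increasing by 1 each time)).

45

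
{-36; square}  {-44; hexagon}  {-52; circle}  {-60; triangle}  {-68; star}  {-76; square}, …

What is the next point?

{-84; hexagon}

First coordinate: -36, -44, -52, -60, -68, -76 → -84 (−8 each step).
Shape — repeats square → hexagon → circle → triangle → star: square, hexagon, circle, triangle, star, square → hexagon.
Putting it together: {-84; hexagon}.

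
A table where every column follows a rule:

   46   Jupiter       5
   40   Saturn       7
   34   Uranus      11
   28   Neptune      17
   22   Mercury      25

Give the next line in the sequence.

First component: −6 each step; 46, 40, 34, 28, 22 → 16.
Planet — runs through the planets Mercury→Neptune: Jupiter, Saturn, Uranus, Neptune, Mercury → Venus.
Third component — differences are 2, 4, 6, … (increasing by 2 each time): 5, 7, 11, 17, 25 → 35.
Putting it together: 16  Venus  35.

16  Venus  35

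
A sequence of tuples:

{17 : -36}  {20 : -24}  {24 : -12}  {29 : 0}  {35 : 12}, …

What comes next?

First part: 17, 20, 24, 29, 35 → 42 (differences are 3, 4, 5, … (increasing by 1 each time)).
Second part — +12 each step: -36, -24, -12, 0, 12 → 24.
So the next tuple is {42 : 24}.

{42 : 24}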